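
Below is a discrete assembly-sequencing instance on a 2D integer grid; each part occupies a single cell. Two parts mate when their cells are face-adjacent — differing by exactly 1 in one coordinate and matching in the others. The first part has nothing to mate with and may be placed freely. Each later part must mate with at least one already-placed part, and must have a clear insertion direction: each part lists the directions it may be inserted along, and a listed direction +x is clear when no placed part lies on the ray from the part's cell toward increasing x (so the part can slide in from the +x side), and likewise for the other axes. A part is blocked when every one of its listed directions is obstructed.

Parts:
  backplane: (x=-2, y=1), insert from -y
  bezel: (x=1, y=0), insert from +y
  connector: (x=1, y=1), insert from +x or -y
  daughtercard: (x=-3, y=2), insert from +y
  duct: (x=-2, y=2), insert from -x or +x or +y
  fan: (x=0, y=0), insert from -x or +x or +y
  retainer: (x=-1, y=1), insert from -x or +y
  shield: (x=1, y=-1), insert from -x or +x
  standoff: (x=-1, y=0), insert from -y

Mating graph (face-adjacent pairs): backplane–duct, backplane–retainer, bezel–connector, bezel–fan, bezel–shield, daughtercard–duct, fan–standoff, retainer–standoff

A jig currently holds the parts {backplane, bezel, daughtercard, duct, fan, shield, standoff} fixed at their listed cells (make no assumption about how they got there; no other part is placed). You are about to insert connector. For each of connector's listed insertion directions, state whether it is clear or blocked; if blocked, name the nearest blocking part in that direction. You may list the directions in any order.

+x: ray from connector(1, 1) has no placed part ⇒ clear
-y: nearest on ray is bezel@(1, 0) ⇒ blocked

+x: clear; -y: blocked by bezel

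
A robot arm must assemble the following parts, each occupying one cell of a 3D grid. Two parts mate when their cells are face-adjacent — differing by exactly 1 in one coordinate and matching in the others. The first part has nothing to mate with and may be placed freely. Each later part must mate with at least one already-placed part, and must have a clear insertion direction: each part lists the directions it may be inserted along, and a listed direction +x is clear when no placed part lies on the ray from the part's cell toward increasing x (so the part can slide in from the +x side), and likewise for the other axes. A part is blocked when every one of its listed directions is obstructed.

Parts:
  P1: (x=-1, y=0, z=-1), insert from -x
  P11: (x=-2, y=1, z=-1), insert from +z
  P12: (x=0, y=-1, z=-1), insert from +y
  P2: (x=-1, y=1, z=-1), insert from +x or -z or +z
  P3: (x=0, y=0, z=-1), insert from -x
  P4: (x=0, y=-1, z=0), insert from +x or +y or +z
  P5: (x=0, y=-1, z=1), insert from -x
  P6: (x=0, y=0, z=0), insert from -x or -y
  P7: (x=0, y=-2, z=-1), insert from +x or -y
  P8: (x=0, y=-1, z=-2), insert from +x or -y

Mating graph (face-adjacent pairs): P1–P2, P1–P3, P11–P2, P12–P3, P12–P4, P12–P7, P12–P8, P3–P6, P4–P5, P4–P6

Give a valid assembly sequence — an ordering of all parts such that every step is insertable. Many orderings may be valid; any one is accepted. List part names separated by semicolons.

1. P7@(0, -2, -1) [+x clear] — {P7}
2. P12@(0, -1, -1) [+y clear] — {P12, P7}
3. P8@(0, -1, -2) [+x clear] — {P12, P7, P8}
4. P4@(0, -1, 0) [+x clear] — {P12, P4, P7, P8}
5. P5@(0, -1, 1) [-x clear] — {P12, P4, P5, P7, P8}
6. P6@(0, 0, 0) [-x clear] — {P12, P4, P5, P6, P7, P8}
7. P3@(0, 0, -1) [-x clear] — {P12, P3, P4, P5, P6, P7, P8}
8. P1@(-1, 0, -1) [-x clear] — {P1, P12, P3, P4, P5, P6, P7, P8}
9. P2@(-1, 1, -1) [+x clear] — {P1, P12, P2, P3, P4, P5, P6, P7, P8}
10. P11@(-2, 1, -1) [+z clear] — {P1, P11, P12, P2, P3, P4, P5, P6, P7, P8}

P7; P12; P8; P4; P5; P6; P3; P1; P2; P11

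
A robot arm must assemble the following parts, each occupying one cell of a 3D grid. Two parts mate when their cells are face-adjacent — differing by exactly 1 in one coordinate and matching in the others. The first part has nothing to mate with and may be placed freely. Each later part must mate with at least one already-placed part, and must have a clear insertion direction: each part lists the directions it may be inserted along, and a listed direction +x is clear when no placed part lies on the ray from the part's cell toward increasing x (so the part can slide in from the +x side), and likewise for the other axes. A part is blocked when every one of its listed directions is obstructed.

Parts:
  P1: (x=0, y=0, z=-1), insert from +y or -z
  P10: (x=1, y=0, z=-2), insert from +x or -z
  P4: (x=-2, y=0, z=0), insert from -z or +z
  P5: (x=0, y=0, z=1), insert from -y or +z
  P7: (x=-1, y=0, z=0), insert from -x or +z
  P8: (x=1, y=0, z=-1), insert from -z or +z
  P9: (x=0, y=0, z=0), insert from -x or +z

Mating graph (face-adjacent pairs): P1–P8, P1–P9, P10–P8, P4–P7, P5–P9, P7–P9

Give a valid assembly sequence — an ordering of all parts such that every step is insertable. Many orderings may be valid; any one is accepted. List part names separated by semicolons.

P8; P10; P1; P9; P5; P7; P4

1. P8@(1, 0, -1) [-z clear] — {P8}
2. P10@(1, 0, -2) [+x clear] — {P10, P8}
3. P1@(0, 0, -1) [+y clear] — {P1, P10, P8}
4. P9@(0, 0, 0) [-x clear] — {P1, P10, P8, P9}
5. P5@(0, 0, 1) [-y clear] — {P1, P10, P5, P8, P9}
6. P7@(-1, 0, 0) [-x clear] — {P1, P10, P5, P7, P8, P9}
7. P4@(-2, 0, 0) [-z clear] — {P1, P10, P4, P5, P7, P8, P9}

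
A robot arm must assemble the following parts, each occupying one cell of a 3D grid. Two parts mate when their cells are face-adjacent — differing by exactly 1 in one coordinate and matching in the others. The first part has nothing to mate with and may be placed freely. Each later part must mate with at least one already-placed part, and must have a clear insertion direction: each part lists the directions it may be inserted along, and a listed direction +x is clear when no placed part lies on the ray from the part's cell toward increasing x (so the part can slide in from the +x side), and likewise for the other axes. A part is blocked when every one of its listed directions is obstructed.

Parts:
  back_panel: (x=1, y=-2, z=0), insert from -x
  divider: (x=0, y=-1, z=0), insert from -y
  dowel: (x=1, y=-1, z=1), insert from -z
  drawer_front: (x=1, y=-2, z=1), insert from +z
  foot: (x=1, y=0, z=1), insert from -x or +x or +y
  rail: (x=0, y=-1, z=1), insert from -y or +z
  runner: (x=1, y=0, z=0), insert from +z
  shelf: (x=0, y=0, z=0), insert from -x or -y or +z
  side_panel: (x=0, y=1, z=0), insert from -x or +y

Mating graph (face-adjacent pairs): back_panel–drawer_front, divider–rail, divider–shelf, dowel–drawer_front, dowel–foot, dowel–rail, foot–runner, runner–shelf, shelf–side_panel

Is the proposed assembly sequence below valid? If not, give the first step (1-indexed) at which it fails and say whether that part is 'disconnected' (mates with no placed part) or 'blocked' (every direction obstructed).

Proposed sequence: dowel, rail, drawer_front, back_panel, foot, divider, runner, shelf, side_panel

Invalid at step 7 (blocked)

1. dowel@(1, -1, 1) [-z clear] — {dowel}
2. rail@(0, -1, 1) [-y clear] — {dowel, rail}
3. drawer_front@(1, -2, 1) [+z clear] — {dowel, drawer_front, rail}
4. back_panel@(1, -2, 0) [-x clear] — {back_panel, dowel, drawer_front, rail}
5. foot@(1, 0, 1) [-x clear] — {back_panel, dowel, drawer_front, foot, rail}
6. divider@(0, -1, 0) [-y clear] — {back_panel, divider, dowel, drawer_front, foot, rail}
7. runner@(1, 0, 0) — +z all obstructed ⇒ blocked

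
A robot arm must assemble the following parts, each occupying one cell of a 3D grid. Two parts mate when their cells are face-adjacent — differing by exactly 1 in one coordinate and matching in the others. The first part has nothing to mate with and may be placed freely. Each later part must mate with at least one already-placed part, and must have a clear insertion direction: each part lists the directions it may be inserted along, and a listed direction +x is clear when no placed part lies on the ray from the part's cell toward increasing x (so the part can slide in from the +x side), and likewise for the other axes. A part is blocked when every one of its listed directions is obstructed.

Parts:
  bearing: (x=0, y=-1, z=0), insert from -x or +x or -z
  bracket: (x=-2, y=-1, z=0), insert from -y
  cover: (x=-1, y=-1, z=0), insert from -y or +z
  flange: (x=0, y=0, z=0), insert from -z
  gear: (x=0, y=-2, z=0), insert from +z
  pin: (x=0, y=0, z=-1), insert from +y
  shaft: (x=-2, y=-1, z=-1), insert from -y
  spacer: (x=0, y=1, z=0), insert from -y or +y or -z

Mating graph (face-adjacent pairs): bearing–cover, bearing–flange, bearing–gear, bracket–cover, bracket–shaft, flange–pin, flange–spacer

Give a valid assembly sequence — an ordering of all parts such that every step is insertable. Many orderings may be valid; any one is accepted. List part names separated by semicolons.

1. spacer@(0, 1, 0) [-y clear] — {spacer}
2. flange@(0, 0, 0) [-z clear] — {flange, spacer}
3. pin@(0, 0, -1) [+y clear] — {flange, pin, spacer}
4. bearing@(0, -1, 0) [-x clear] — {bearing, flange, pin, spacer}
5. gear@(0, -2, 0) [+z clear] — {bearing, flange, gear, pin, spacer}
6. cover@(-1, -1, 0) [-y clear] — {bearing, cover, flange, gear, pin, spacer}
7. bracket@(-2, -1, 0) [-y clear] — {bearing, bracket, cover, flange, gear, pin, spacer}
8. shaft@(-2, -1, -1) [-y clear] — {bearing, bracket, cover, flange, gear, pin, shaft, spacer}

spacer; flange; pin; bearing; gear; cover; bracket; shaft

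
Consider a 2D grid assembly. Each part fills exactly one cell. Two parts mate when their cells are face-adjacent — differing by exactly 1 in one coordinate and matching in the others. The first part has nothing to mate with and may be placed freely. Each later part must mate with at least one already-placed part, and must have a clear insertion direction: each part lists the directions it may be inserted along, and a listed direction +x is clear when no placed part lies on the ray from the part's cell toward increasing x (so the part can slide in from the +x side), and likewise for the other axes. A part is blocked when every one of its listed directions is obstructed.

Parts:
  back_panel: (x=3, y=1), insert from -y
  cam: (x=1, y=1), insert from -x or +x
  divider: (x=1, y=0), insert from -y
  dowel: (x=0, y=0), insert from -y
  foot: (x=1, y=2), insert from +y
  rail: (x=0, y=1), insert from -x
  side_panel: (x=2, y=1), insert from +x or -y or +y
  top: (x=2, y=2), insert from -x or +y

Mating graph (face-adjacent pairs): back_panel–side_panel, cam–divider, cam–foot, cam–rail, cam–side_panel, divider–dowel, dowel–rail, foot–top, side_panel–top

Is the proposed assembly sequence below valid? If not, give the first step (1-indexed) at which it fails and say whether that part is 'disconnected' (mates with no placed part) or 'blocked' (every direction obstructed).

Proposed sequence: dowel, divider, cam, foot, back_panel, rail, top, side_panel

Invalid at step 5 (disconnected)

1. dowel@(0, 0) [-y clear] — {dowel}
2. divider@(1, 0) [-y clear] — {divider, dowel}
3. cam@(1, 1) [-x clear] — {cam, divider, dowel}
4. foot@(1, 2) [+y clear] — {cam, divider, dowel, foot}
5. back_panel@(3, 1) — no placed neighbour ⇒ disconnected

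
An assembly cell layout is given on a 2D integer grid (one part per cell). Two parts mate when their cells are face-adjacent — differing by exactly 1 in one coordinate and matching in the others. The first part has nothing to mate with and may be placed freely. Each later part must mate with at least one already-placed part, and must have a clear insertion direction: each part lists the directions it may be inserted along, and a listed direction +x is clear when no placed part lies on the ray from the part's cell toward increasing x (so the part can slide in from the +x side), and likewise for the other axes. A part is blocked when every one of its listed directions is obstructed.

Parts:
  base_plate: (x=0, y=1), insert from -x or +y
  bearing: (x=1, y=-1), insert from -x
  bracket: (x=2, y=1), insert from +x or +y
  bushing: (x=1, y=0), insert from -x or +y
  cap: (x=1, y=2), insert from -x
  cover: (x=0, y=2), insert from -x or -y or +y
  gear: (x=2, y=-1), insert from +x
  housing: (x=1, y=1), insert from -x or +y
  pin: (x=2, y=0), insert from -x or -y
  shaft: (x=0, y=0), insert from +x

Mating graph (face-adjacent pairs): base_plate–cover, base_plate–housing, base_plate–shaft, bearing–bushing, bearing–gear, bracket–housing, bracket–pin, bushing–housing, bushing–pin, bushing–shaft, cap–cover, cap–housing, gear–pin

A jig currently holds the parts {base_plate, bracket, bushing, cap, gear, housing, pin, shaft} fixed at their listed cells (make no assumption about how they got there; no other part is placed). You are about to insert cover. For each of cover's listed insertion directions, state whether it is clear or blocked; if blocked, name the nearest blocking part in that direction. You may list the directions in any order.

+y: clear; -x: clear; -y: blocked by base_plate

-x: ray from cover(0, 2) has no placed part ⇒ clear
-y: nearest on ray is base_plate@(0, 1) ⇒ blocked
+y: ray from cover(0, 2) has no placed part ⇒ clear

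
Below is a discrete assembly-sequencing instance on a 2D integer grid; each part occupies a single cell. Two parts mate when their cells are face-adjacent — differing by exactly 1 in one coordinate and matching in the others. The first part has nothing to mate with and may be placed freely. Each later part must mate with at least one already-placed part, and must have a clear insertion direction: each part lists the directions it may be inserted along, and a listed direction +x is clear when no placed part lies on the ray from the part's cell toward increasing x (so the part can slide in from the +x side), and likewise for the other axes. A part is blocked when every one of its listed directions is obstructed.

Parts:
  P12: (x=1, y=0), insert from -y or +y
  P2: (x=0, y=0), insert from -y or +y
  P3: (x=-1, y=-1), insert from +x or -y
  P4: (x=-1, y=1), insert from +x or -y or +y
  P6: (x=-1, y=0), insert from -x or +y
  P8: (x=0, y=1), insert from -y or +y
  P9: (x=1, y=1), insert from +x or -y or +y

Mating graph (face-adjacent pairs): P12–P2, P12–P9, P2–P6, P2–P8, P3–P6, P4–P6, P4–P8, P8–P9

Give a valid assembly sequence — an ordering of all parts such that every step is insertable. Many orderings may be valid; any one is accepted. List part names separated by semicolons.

P3; P6; P4; P8; P9; P12; P2

1. P3@(-1, -1) [+x clear] — {P3}
2. P6@(-1, 0) [-x clear] — {P3, P6}
3. P4@(-1, 1) [+x clear] — {P3, P4, P6}
4. P8@(0, 1) [-y clear] — {P3, P4, P6, P8}
5. P9@(1, 1) [+x clear] — {P3, P4, P6, P8, P9}
6. P12@(1, 0) [-y clear] — {P12, P3, P4, P6, P8, P9}
7. P2@(0, 0) [-y clear] — {P12, P2, P3, P4, P6, P8, P9}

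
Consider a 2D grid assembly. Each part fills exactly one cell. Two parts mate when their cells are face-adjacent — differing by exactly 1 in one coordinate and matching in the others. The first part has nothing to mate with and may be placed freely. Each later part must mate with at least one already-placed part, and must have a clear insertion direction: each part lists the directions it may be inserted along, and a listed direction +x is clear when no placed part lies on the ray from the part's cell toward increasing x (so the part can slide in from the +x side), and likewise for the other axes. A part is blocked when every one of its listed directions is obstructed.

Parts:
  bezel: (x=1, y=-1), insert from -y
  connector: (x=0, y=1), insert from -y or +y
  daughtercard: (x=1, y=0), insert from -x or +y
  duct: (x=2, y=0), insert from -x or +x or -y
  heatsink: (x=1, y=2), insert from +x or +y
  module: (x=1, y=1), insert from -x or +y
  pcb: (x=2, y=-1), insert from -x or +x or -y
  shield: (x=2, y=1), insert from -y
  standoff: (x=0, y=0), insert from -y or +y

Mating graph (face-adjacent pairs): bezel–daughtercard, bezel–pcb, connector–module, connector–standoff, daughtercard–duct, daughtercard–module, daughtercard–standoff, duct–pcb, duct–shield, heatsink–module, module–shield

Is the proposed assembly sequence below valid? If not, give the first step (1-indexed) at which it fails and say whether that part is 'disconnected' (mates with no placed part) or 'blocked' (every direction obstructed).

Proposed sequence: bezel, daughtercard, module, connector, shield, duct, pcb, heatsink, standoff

Valid

1. bezel@(1, -1) [-y clear] — {bezel}
2. daughtercard@(1, 0) [-x clear] — {bezel, daughtercard}
3. module@(1, 1) [-x clear] — {bezel, daughtercard, module}
4. connector@(0, 1) [-y clear] — {bezel, connector, daughtercard, module}
5. shield@(2, 1) [-y clear] — {bezel, connector, daughtercard, module, shield}
6. duct@(2, 0) [+x clear] — {bezel, connector, daughtercard, duct, module, shield}
7. pcb@(2, -1) [+x clear] — {bezel, connector, daughtercard, duct, module, pcb, shield}
8. heatsink@(1, 2) [+x clear] — {bezel, connector, daughtercard, duct, heatsink, module, pcb, shield}
9. standoff@(0, 0) [-y clear] — {bezel, connector, daughtercard, duct, heatsink, module, pcb, shield, standoff}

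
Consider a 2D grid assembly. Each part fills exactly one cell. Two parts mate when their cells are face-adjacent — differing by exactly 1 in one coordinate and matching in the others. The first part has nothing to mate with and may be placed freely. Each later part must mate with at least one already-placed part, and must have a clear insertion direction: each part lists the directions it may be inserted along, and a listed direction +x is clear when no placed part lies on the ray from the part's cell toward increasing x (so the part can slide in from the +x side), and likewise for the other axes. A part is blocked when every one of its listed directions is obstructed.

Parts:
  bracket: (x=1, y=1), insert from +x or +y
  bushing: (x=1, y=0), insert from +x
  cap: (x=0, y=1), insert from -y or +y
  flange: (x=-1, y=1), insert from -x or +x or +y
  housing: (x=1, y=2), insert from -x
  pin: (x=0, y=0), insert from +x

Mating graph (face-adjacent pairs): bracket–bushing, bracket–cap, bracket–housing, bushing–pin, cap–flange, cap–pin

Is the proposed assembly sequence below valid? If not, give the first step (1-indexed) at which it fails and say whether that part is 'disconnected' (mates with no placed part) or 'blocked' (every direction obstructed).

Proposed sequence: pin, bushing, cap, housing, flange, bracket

1. pin@(0, 0) [+x clear] — {pin}
2. bushing@(1, 0) [+x clear] — {bushing, pin}
3. cap@(0, 1) [+y clear] — {bushing, cap, pin}
4. housing@(1, 2) — no placed neighbour ⇒ disconnected

Invalid at step 4 (disconnected)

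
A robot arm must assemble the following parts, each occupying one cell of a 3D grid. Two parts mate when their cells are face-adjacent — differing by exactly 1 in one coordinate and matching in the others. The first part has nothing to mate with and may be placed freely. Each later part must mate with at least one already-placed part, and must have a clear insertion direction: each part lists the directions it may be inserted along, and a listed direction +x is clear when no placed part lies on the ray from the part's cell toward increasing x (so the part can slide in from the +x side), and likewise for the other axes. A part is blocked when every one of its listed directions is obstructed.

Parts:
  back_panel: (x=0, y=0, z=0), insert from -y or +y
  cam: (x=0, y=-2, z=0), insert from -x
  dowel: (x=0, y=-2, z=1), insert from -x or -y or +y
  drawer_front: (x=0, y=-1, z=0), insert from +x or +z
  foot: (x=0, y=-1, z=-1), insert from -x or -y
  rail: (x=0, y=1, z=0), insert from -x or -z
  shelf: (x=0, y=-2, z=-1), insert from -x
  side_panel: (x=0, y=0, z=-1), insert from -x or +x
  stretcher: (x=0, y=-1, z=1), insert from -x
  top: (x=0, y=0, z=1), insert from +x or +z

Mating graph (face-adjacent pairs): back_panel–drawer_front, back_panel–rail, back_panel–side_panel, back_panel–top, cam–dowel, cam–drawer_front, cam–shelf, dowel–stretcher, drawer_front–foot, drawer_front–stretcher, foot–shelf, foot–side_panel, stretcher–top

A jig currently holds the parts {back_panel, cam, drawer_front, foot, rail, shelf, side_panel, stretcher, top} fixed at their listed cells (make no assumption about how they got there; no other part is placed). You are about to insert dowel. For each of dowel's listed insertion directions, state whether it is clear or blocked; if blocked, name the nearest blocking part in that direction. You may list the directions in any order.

+y: blocked by stretcher; -x: clear; -y: clear

-x: ray from dowel(0, -2, 1) has no placed part ⇒ clear
-y: ray from dowel(0, -2, 1) has no placed part ⇒ clear
+y: nearest on ray is stretcher@(0, -1, 1) ⇒ blocked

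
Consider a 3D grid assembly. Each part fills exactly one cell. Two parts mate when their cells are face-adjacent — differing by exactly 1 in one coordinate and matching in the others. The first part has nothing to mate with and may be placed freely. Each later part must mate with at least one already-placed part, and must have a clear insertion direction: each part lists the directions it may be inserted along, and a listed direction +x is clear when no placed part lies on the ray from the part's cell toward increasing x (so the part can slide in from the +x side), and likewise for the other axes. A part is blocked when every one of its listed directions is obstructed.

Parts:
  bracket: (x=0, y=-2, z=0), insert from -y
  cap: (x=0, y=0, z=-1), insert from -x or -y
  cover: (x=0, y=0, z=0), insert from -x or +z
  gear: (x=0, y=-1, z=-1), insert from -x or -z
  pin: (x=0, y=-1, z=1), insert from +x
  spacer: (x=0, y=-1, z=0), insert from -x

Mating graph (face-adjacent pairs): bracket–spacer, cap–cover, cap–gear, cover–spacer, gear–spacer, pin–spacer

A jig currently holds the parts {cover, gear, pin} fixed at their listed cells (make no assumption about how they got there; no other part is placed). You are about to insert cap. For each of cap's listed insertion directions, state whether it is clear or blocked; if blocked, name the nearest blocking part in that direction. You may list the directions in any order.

-x: clear; -y: blocked by gear

-x: ray from cap(0, 0, -1) has no placed part ⇒ clear
-y: nearest on ray is gear@(0, -1, -1) ⇒ blocked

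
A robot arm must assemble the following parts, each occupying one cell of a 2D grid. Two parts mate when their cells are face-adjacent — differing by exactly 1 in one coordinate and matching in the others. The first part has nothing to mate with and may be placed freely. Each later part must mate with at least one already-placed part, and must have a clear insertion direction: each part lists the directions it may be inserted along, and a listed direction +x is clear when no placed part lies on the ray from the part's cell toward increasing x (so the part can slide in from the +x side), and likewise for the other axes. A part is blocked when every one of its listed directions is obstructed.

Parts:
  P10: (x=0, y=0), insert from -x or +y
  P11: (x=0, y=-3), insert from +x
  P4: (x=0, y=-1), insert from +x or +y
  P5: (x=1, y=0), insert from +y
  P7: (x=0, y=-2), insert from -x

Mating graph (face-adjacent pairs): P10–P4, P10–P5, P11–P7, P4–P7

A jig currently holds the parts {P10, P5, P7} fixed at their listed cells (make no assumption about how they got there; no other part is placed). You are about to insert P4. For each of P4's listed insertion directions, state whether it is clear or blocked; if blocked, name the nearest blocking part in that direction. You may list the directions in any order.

+x: ray from P4(0, -1) has no placed part ⇒ clear
+y: nearest on ray is P10@(0, 0) ⇒ blocked

+x: clear; +y: blocked by P10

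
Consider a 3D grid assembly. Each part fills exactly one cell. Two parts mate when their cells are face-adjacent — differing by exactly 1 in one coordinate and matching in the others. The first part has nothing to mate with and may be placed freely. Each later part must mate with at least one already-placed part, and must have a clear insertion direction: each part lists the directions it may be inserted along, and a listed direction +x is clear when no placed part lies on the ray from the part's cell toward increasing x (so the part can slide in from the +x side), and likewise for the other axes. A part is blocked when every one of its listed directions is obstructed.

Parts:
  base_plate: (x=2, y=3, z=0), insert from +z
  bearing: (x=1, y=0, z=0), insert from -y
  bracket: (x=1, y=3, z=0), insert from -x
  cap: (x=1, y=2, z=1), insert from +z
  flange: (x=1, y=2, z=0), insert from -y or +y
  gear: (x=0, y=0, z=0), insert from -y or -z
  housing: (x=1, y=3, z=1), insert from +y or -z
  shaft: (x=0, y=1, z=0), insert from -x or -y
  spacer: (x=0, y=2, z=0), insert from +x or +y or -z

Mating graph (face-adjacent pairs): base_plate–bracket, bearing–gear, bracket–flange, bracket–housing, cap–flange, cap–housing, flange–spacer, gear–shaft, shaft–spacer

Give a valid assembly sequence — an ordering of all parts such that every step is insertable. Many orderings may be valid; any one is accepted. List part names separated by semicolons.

1. gear@(0, 0, 0) [-y clear] — {gear}
2. bearing@(1, 0, 0) [-y clear] — {bearing, gear}
3. shaft@(0, 1, 0) [-x clear] — {bearing, gear, shaft}
4. spacer@(0, 2, 0) [+x clear] — {bearing, gear, shaft, spacer}
5. flange@(1, 2, 0) [+y clear] — {bearing, flange, gear, shaft, spacer}
6. bracket@(1, 3, 0) [-x clear] — {bearing, bracket, flange, gear, shaft, spacer}
7. housing@(1, 3, 1) [+y clear] — {bearing, bracket, flange, gear, housing, shaft, spacer}
8. base_plate@(2, 3, 0) [+z clear] — {base_plate, bearing, bracket, flange, gear, housing, shaft, spacer}
9. cap@(1, 2, 1) [+z clear] — {base_plate, bearing, bracket, cap, flange, gear, housing, shaft, spacer}

gear; bearing; shaft; spacer; flange; bracket; housing; base_plate; cap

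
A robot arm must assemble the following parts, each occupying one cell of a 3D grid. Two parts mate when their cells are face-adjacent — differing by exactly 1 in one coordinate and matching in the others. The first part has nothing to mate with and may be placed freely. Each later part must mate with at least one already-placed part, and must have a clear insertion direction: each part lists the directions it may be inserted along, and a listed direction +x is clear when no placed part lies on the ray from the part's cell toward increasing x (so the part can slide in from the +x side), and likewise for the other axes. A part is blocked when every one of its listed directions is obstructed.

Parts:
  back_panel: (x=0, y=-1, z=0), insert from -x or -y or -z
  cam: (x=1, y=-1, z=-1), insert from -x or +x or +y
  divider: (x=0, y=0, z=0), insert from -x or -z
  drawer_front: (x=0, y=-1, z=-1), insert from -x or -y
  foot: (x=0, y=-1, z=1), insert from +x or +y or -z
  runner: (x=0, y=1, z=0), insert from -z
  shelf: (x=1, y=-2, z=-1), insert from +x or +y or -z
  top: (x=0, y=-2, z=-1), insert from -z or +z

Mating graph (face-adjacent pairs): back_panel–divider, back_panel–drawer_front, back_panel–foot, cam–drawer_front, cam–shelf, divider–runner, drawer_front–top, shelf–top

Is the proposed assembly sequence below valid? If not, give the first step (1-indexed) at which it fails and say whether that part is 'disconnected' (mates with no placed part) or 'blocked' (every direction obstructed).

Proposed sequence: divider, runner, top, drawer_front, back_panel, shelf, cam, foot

1. divider@(0, 0, 0) [-x clear] — {divider}
2. runner@(0, 1, 0) [-z clear] — {divider, runner}
3. top@(0, -2, -1) — no placed neighbour ⇒ disconnected

Invalid at step 3 (disconnected)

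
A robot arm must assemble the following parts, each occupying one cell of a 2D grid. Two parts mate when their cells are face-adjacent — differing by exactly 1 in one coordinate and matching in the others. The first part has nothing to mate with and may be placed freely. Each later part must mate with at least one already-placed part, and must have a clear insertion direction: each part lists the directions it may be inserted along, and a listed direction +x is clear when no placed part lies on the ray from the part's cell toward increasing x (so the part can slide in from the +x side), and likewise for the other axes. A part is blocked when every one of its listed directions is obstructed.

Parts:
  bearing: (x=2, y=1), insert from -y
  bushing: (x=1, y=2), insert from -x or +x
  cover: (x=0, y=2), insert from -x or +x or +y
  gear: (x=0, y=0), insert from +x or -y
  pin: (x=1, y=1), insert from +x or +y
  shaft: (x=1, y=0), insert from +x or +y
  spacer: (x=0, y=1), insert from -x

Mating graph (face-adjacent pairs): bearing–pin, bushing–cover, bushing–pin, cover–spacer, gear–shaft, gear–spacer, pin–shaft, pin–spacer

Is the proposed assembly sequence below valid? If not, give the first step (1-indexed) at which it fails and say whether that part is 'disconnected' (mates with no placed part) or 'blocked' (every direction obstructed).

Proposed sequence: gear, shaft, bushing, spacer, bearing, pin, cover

Invalid at step 3 (disconnected)

1. gear@(0, 0) [+x clear] — {gear}
2. shaft@(1, 0) [+x clear] — {gear, shaft}
3. bushing@(1, 2) — no placed neighbour ⇒ disconnected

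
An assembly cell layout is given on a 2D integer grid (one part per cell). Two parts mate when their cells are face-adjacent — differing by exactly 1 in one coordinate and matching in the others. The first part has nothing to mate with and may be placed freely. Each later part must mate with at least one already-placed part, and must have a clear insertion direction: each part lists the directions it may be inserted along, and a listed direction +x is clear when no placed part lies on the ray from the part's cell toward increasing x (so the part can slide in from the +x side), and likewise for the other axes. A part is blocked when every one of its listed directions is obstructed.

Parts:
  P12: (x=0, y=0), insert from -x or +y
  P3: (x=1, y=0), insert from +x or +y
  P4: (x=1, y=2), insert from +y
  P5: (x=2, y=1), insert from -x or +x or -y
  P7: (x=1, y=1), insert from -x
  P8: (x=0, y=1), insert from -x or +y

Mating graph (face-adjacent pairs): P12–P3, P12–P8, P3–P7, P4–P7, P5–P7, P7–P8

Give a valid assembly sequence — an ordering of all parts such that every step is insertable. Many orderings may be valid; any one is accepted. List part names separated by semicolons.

P4; P7; P3; P5; P8; P12

1. P4@(1, 2) [+y clear] — {P4}
2. P7@(1, 1) [-x clear] — {P4, P7}
3. P3@(1, 0) [+x clear] — {P3, P4, P7}
4. P5@(2, 1) [+x clear] — {P3, P4, P5, P7}
5. P8@(0, 1) [-x clear] — {P3, P4, P5, P7, P8}
6. P12@(0, 0) [-x clear] — {P12, P3, P4, P5, P7, P8}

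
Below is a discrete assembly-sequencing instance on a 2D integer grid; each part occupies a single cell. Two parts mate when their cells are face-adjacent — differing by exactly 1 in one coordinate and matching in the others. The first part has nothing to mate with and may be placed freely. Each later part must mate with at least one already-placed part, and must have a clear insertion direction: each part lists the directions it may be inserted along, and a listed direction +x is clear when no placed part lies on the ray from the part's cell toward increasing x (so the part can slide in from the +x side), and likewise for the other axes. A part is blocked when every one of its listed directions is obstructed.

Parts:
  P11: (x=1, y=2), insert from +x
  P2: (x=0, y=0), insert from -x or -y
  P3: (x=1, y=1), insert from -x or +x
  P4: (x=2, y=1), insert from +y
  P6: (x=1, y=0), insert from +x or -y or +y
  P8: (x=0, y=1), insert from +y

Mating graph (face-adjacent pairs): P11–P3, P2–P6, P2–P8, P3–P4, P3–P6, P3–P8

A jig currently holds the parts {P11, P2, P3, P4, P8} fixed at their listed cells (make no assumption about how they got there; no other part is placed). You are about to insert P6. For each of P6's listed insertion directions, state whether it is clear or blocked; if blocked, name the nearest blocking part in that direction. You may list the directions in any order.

+x: ray from P6(1, 0) has no placed part ⇒ clear
-y: ray from P6(1, 0) has no placed part ⇒ clear
+y: nearest on ray is P3@(1, 1) ⇒ blocked

+x: clear; +y: blocked by P3; -y: clear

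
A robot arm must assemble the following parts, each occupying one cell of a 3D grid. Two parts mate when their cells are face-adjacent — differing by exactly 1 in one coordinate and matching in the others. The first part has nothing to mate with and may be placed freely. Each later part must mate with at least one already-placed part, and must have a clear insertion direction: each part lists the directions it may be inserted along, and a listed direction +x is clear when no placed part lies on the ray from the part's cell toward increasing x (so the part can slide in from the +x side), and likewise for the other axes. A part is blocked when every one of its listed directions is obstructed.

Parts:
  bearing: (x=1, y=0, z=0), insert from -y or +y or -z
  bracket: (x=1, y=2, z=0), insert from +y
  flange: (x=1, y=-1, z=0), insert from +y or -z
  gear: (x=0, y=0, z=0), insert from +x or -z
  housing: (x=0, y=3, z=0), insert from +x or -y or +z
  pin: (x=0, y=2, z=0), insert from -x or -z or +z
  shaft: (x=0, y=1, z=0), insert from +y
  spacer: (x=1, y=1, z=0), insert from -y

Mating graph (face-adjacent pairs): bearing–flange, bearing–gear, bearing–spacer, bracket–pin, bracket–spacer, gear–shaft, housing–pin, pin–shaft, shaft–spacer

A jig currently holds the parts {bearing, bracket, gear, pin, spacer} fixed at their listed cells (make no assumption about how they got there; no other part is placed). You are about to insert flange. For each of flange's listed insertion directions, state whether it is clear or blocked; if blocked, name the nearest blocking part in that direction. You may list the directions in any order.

+y: blocked by bearing; -z: clear

+y: nearest on ray is bearing@(1, 0, 0) ⇒ blocked
-z: ray from flange(1, -1, 0) has no placed part ⇒ clear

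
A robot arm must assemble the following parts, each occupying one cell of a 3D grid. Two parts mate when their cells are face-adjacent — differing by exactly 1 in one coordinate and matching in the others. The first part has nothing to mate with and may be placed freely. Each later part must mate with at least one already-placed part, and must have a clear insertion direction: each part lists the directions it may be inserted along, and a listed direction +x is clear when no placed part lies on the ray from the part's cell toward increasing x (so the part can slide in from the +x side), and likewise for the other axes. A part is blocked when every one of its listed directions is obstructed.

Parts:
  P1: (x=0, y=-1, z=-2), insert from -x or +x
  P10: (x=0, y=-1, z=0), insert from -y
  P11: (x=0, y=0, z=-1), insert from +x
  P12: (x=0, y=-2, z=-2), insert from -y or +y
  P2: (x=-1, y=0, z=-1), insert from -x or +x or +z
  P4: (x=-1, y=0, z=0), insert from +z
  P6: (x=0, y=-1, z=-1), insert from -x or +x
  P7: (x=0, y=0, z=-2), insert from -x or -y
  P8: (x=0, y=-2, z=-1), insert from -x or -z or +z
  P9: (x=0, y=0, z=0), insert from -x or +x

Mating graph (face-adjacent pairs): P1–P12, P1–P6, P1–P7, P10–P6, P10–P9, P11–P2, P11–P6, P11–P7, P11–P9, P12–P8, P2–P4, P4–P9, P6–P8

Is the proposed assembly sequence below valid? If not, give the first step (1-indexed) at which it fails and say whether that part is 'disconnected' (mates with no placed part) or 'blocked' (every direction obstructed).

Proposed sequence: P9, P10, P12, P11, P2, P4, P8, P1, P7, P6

Invalid at step 3 (disconnected)

1. P9@(0, 0, 0) [-x clear] — {P9}
2. P10@(0, -1, 0) [-y clear] — {P10, P9}
3. P12@(0, -2, -2) — no placed neighbour ⇒ disconnected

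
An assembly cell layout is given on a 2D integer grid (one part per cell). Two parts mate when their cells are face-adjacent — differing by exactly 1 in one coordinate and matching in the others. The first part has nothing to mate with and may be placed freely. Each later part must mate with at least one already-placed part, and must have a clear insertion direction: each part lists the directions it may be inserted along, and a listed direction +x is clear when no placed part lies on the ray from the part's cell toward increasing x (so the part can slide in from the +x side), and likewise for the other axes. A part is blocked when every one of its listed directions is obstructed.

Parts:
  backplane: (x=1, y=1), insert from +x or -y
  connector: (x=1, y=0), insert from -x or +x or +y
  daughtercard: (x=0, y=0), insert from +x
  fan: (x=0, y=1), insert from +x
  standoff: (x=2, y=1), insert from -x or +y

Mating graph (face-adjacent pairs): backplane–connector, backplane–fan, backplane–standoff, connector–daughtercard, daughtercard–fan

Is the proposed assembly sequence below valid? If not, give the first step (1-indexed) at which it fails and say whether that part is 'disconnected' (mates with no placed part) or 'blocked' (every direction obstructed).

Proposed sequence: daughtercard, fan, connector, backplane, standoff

1. daughtercard@(0, 0) [+x clear] — {daughtercard}
2. fan@(0, 1) [+x clear] — {daughtercard, fan}
3. connector@(1, 0) [+x clear] — {connector, daughtercard, fan}
4. backplane@(1, 1) [+x clear] — {backplane, connector, daughtercard, fan}
5. standoff@(2, 1) [+y clear] — {backplane, connector, daughtercard, fan, standoff}

Valid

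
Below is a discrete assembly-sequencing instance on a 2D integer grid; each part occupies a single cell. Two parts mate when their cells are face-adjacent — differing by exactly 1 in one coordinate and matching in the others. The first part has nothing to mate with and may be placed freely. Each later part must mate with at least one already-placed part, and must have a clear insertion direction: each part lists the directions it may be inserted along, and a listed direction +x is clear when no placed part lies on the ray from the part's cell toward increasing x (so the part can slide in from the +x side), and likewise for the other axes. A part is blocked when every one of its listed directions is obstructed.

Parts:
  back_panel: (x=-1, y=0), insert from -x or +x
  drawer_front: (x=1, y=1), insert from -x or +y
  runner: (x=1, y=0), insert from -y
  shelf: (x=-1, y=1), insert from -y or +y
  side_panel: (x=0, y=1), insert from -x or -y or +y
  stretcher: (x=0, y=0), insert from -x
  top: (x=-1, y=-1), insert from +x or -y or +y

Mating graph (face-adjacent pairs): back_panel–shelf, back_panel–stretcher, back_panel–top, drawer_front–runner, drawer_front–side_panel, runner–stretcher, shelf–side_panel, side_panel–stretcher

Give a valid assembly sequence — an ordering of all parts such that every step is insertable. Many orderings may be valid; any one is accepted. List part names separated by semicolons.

1. shelf@(-1, 1) [-y clear] — {shelf}
2. side_panel@(0, 1) [-y clear] — {shelf, side_panel}
3. drawer_front@(1, 1) [+y clear] — {drawer_front, shelf, side_panel}
4. runner@(1, 0) [-y clear] — {drawer_front, runner, shelf, side_panel}
5. stretcher@(0, 0) [-x clear] — {drawer_front, runner, shelf, side_panel, stretcher}
6. back_panel@(-1, 0) [-x clear] — {back_panel, drawer_front, runner, shelf, side_panel, stretcher}
7. top@(-1, -1) [+x clear] — {back_panel, drawer_front, runner, shelf, side_panel, stretcher, top}

shelf; side_panel; drawer_front; runner; stretcher; back_panel; top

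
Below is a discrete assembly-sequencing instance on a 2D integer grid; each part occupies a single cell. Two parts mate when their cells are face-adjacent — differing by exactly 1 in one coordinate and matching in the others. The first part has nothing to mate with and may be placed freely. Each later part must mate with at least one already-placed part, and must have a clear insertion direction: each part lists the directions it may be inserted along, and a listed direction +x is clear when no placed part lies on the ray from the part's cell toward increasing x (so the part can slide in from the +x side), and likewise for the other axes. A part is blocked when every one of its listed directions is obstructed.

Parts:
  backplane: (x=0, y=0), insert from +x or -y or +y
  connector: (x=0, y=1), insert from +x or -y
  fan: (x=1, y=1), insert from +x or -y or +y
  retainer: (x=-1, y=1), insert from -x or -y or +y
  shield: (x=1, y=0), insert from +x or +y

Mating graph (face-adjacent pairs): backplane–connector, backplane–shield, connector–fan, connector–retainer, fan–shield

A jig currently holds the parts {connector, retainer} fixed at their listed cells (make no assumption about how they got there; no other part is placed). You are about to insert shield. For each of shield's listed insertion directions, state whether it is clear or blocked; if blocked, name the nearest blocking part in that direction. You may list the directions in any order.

+x: clear; +y: clear

+x: ray from shield(1, 0) has no placed part ⇒ clear
+y: ray from shield(1, 0) has no placed part ⇒ clear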